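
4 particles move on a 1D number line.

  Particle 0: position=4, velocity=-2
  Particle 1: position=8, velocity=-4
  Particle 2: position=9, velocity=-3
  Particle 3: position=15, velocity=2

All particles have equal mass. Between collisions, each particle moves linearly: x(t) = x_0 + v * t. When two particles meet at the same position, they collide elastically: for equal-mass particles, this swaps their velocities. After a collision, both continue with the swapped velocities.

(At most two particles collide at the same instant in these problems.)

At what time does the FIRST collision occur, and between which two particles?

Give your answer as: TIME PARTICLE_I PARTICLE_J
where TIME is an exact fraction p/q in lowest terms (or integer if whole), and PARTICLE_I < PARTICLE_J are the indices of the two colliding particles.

Answer: 2 0 1

Derivation:
Pair (0,1): pos 4,8 vel -2,-4 -> gap=4, closing at 2/unit, collide at t=2
Pair (1,2): pos 8,9 vel -4,-3 -> not approaching (rel speed -1 <= 0)
Pair (2,3): pos 9,15 vel -3,2 -> not approaching (rel speed -5 <= 0)
Earliest collision: t=2 between 0 and 1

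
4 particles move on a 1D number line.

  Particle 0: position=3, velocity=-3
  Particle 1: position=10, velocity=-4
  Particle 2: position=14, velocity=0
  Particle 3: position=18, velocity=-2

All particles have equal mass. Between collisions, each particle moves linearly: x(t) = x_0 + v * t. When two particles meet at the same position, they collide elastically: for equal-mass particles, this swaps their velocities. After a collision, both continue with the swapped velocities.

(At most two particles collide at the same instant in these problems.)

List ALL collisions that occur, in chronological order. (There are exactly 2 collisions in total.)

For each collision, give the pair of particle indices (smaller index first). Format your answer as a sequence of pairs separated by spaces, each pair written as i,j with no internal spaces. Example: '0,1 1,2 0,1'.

Answer: 2,3 0,1

Derivation:
Collision at t=2: particles 2 and 3 swap velocities; positions: p0=-3 p1=2 p2=14 p3=14; velocities now: v0=-3 v1=-4 v2=-2 v3=0
Collision at t=7: particles 0 and 1 swap velocities; positions: p0=-18 p1=-18 p2=4 p3=14; velocities now: v0=-4 v1=-3 v2=-2 v3=0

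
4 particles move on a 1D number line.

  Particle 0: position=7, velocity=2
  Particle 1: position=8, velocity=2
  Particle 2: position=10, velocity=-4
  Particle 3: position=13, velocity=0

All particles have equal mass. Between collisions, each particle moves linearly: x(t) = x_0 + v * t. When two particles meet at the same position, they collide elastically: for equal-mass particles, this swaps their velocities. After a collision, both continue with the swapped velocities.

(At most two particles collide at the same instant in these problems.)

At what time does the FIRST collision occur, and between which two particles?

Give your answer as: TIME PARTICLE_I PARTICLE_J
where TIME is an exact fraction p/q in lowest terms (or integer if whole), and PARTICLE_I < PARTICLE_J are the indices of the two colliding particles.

Answer: 1/3 1 2

Derivation:
Pair (0,1): pos 7,8 vel 2,2 -> not approaching (rel speed 0 <= 0)
Pair (1,2): pos 8,10 vel 2,-4 -> gap=2, closing at 6/unit, collide at t=1/3
Pair (2,3): pos 10,13 vel -4,0 -> not approaching (rel speed -4 <= 0)
Earliest collision: t=1/3 between 1 and 2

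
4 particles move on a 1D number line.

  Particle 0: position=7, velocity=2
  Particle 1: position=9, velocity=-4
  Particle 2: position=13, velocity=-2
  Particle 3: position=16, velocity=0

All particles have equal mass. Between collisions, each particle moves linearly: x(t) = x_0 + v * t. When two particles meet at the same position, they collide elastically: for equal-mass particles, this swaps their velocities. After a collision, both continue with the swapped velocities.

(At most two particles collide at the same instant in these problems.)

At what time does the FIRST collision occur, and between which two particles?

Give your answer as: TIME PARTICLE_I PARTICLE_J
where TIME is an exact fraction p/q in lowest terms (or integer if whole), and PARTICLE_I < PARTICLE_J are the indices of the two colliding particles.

Pair (0,1): pos 7,9 vel 2,-4 -> gap=2, closing at 6/unit, collide at t=1/3
Pair (1,2): pos 9,13 vel -4,-2 -> not approaching (rel speed -2 <= 0)
Pair (2,3): pos 13,16 vel -2,0 -> not approaching (rel speed -2 <= 0)
Earliest collision: t=1/3 between 0 and 1

Answer: 1/3 0 1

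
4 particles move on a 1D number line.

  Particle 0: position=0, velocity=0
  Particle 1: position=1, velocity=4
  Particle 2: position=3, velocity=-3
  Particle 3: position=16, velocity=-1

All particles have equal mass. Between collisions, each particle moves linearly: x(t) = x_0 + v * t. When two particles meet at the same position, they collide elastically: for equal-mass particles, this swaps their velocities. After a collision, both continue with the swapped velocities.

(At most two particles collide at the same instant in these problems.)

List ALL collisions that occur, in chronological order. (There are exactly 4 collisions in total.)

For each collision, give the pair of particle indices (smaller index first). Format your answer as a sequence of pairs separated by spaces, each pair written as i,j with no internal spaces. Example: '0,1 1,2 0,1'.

Collision at t=2/7: particles 1 and 2 swap velocities; positions: p0=0 p1=15/7 p2=15/7 p3=110/7; velocities now: v0=0 v1=-3 v2=4 v3=-1
Collision at t=1: particles 0 and 1 swap velocities; positions: p0=0 p1=0 p2=5 p3=15; velocities now: v0=-3 v1=0 v2=4 v3=-1
Collision at t=3: particles 2 and 3 swap velocities; positions: p0=-6 p1=0 p2=13 p3=13; velocities now: v0=-3 v1=0 v2=-1 v3=4
Collision at t=16: particles 1 and 2 swap velocities; positions: p0=-45 p1=0 p2=0 p3=65; velocities now: v0=-3 v1=-1 v2=0 v3=4

Answer: 1,2 0,1 2,3 1,2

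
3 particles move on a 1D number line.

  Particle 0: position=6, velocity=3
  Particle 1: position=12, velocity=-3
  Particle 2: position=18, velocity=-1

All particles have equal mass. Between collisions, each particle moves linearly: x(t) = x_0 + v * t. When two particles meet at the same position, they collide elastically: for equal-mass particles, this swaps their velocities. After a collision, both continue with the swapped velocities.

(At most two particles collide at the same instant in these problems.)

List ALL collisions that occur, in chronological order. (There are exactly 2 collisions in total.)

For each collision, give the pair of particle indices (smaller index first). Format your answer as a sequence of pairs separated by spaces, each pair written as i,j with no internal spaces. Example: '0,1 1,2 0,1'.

Answer: 0,1 1,2

Derivation:
Collision at t=1: particles 0 and 1 swap velocities; positions: p0=9 p1=9 p2=17; velocities now: v0=-3 v1=3 v2=-1
Collision at t=3: particles 1 and 2 swap velocities; positions: p0=3 p1=15 p2=15; velocities now: v0=-3 v1=-1 v2=3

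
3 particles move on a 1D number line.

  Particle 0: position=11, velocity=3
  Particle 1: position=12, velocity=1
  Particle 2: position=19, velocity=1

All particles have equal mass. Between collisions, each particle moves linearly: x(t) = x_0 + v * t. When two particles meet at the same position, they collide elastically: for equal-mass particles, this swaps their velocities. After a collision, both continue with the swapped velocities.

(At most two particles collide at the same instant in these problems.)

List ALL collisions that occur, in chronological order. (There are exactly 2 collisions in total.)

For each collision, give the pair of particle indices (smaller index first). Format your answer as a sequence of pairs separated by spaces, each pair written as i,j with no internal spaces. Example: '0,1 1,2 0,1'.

Collision at t=1/2: particles 0 and 1 swap velocities; positions: p0=25/2 p1=25/2 p2=39/2; velocities now: v0=1 v1=3 v2=1
Collision at t=4: particles 1 and 2 swap velocities; positions: p0=16 p1=23 p2=23; velocities now: v0=1 v1=1 v2=3

Answer: 0,1 1,2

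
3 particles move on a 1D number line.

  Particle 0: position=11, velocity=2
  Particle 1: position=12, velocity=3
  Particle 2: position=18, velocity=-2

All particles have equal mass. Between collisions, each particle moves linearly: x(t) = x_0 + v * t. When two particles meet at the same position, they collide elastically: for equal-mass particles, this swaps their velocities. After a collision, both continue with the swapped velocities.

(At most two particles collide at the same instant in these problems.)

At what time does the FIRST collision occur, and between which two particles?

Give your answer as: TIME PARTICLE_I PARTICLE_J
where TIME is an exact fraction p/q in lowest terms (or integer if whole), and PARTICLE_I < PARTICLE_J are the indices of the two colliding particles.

Answer: 6/5 1 2

Derivation:
Pair (0,1): pos 11,12 vel 2,3 -> not approaching (rel speed -1 <= 0)
Pair (1,2): pos 12,18 vel 3,-2 -> gap=6, closing at 5/unit, collide at t=6/5
Earliest collision: t=6/5 between 1 and 2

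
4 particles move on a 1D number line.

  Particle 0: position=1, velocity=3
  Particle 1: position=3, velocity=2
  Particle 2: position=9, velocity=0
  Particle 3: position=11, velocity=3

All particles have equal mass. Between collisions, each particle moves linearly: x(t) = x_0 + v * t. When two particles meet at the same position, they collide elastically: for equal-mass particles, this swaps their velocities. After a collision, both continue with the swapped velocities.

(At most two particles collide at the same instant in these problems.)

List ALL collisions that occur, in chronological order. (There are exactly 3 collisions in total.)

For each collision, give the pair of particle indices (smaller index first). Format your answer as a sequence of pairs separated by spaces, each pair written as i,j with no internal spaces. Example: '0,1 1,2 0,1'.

Answer: 0,1 1,2 0,1

Derivation:
Collision at t=2: particles 0 and 1 swap velocities; positions: p0=7 p1=7 p2=9 p3=17; velocities now: v0=2 v1=3 v2=0 v3=3
Collision at t=8/3: particles 1 and 2 swap velocities; positions: p0=25/3 p1=9 p2=9 p3=19; velocities now: v0=2 v1=0 v2=3 v3=3
Collision at t=3: particles 0 and 1 swap velocities; positions: p0=9 p1=9 p2=10 p3=20; velocities now: v0=0 v1=2 v2=3 v3=3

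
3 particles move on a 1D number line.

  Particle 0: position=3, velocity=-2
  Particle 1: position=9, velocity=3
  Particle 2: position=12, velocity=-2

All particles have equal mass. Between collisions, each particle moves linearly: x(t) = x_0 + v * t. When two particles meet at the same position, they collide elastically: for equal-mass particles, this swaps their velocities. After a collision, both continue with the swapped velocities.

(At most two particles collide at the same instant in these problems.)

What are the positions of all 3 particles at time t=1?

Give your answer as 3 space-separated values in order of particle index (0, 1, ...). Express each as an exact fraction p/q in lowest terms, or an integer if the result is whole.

Collision at t=3/5: particles 1 and 2 swap velocities; positions: p0=9/5 p1=54/5 p2=54/5; velocities now: v0=-2 v1=-2 v2=3
Advance to t=1 (no further collisions before then); velocities: v0=-2 v1=-2 v2=3; positions = 1 10 12

Answer: 1 10 12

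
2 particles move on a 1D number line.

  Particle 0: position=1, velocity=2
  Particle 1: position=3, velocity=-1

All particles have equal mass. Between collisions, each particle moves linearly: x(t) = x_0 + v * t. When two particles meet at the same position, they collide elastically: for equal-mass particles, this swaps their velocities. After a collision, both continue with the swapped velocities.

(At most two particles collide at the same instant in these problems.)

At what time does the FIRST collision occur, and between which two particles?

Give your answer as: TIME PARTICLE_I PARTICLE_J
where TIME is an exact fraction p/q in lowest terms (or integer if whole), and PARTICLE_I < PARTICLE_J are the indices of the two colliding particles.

Pair (0,1): pos 1,3 vel 2,-1 -> gap=2, closing at 3/unit, collide at t=2/3
Earliest collision: t=2/3 between 0 and 1

Answer: 2/3 0 1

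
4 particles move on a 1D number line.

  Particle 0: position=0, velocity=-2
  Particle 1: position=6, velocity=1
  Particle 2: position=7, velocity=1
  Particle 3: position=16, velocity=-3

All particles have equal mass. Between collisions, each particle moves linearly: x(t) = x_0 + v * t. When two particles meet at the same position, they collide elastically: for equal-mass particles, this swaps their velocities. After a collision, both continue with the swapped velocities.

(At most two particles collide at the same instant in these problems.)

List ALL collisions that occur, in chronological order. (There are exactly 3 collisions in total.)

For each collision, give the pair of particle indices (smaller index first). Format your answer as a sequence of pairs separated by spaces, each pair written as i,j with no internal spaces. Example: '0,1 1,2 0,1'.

Answer: 2,3 1,2 0,1

Derivation:
Collision at t=9/4: particles 2 and 3 swap velocities; positions: p0=-9/2 p1=33/4 p2=37/4 p3=37/4; velocities now: v0=-2 v1=1 v2=-3 v3=1
Collision at t=5/2: particles 1 and 2 swap velocities; positions: p0=-5 p1=17/2 p2=17/2 p3=19/2; velocities now: v0=-2 v1=-3 v2=1 v3=1
Collision at t=16: particles 0 and 1 swap velocities; positions: p0=-32 p1=-32 p2=22 p3=23; velocities now: v0=-3 v1=-2 v2=1 v3=1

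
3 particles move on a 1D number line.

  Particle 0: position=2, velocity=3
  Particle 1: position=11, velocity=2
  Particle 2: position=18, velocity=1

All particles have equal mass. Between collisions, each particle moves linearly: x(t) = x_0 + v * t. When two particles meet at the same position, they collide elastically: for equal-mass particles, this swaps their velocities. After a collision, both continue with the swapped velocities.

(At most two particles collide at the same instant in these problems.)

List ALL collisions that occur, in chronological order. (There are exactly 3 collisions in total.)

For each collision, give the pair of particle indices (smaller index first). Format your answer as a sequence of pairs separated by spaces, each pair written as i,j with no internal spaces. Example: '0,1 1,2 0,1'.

Answer: 1,2 0,1 1,2

Derivation:
Collision at t=7: particles 1 and 2 swap velocities; positions: p0=23 p1=25 p2=25; velocities now: v0=3 v1=1 v2=2
Collision at t=8: particles 0 and 1 swap velocities; positions: p0=26 p1=26 p2=27; velocities now: v0=1 v1=3 v2=2
Collision at t=9: particles 1 and 2 swap velocities; positions: p0=27 p1=29 p2=29; velocities now: v0=1 v1=2 v2=3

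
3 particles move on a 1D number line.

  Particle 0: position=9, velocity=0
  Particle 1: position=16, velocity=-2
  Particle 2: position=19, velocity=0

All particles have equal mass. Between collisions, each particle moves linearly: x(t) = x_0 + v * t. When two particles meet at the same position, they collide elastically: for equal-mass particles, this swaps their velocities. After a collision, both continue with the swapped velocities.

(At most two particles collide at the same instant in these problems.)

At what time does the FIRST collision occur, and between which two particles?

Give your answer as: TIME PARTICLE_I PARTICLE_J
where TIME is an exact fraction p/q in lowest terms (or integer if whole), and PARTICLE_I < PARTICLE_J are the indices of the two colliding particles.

Pair (0,1): pos 9,16 vel 0,-2 -> gap=7, closing at 2/unit, collide at t=7/2
Pair (1,2): pos 16,19 vel -2,0 -> not approaching (rel speed -2 <= 0)
Earliest collision: t=7/2 between 0 and 1

Answer: 7/2 0 1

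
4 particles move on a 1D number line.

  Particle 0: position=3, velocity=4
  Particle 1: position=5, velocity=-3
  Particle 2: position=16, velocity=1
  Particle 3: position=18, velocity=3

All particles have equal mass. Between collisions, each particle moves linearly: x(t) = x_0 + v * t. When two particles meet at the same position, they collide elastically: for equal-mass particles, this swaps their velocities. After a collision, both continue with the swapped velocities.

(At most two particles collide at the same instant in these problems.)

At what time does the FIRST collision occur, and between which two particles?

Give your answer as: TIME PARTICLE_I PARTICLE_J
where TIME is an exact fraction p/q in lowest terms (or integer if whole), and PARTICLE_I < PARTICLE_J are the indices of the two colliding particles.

Answer: 2/7 0 1

Derivation:
Pair (0,1): pos 3,5 vel 4,-3 -> gap=2, closing at 7/unit, collide at t=2/7
Pair (1,2): pos 5,16 vel -3,1 -> not approaching (rel speed -4 <= 0)
Pair (2,3): pos 16,18 vel 1,3 -> not approaching (rel speed -2 <= 0)
Earliest collision: t=2/7 between 0 and 1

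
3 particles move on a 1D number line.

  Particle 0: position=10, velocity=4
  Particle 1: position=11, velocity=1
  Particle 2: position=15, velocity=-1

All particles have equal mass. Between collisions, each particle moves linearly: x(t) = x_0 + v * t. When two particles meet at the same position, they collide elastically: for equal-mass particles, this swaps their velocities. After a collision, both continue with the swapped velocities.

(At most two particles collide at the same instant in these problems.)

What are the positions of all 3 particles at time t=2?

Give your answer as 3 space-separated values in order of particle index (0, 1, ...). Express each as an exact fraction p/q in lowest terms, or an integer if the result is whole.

Answer: 13 13 18

Derivation:
Collision at t=1/3: particles 0 and 1 swap velocities; positions: p0=34/3 p1=34/3 p2=44/3; velocities now: v0=1 v1=4 v2=-1
Collision at t=1: particles 1 and 2 swap velocities; positions: p0=12 p1=14 p2=14; velocities now: v0=1 v1=-1 v2=4
Collision at t=2: particles 0 and 1 swap velocities; positions: p0=13 p1=13 p2=18; velocities now: v0=-1 v1=1 v2=4
Advance to t=2 (no further collisions before then); velocities: v0=-1 v1=1 v2=4; positions = 13 13 18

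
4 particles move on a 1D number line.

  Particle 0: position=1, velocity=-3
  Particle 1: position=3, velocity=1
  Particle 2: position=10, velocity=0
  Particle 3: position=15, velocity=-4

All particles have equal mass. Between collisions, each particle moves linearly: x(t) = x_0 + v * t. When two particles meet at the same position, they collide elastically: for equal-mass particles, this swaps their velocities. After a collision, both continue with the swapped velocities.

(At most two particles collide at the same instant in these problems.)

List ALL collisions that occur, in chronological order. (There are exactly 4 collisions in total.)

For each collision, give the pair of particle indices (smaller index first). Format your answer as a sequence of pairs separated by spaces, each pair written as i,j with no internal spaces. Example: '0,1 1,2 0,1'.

Answer: 2,3 1,2 2,3 0,1

Derivation:
Collision at t=5/4: particles 2 and 3 swap velocities; positions: p0=-11/4 p1=17/4 p2=10 p3=10; velocities now: v0=-3 v1=1 v2=-4 v3=0
Collision at t=12/5: particles 1 and 2 swap velocities; positions: p0=-31/5 p1=27/5 p2=27/5 p3=10; velocities now: v0=-3 v1=-4 v2=1 v3=0
Collision at t=7: particles 2 and 3 swap velocities; positions: p0=-20 p1=-13 p2=10 p3=10; velocities now: v0=-3 v1=-4 v2=0 v3=1
Collision at t=14: particles 0 and 1 swap velocities; positions: p0=-41 p1=-41 p2=10 p3=17; velocities now: v0=-4 v1=-3 v2=0 v3=1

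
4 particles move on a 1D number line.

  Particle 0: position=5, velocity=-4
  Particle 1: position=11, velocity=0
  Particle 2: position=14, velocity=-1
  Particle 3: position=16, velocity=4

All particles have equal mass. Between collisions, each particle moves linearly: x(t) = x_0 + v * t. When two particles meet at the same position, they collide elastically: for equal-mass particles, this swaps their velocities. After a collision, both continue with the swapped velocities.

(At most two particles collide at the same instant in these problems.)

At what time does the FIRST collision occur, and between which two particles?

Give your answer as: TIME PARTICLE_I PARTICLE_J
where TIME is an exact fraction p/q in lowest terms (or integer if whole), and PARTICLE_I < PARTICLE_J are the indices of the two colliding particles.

Answer: 3 1 2

Derivation:
Pair (0,1): pos 5,11 vel -4,0 -> not approaching (rel speed -4 <= 0)
Pair (1,2): pos 11,14 vel 0,-1 -> gap=3, closing at 1/unit, collide at t=3
Pair (2,3): pos 14,16 vel -1,4 -> not approaching (rel speed -5 <= 0)
Earliest collision: t=3 between 1 and 2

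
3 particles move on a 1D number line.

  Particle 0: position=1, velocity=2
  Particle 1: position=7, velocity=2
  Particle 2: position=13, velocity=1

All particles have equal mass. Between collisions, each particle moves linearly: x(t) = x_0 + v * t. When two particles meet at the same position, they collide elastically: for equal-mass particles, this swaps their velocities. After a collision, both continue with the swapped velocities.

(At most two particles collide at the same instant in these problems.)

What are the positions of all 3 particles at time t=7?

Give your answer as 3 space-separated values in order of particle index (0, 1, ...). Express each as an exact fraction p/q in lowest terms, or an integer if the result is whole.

Collision at t=6: particles 1 and 2 swap velocities; positions: p0=13 p1=19 p2=19; velocities now: v0=2 v1=1 v2=2
Advance to t=7 (no further collisions before then); velocities: v0=2 v1=1 v2=2; positions = 15 20 21

Answer: 15 20 21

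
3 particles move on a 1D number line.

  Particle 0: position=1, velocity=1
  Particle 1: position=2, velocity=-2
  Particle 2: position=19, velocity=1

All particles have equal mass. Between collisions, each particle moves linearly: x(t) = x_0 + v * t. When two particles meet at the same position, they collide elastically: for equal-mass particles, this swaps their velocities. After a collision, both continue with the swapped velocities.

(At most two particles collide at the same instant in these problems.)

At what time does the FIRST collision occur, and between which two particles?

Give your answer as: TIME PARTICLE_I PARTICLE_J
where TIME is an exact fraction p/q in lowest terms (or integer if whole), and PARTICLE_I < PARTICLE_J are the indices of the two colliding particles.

Pair (0,1): pos 1,2 vel 1,-2 -> gap=1, closing at 3/unit, collide at t=1/3
Pair (1,2): pos 2,19 vel -2,1 -> not approaching (rel speed -3 <= 0)
Earliest collision: t=1/3 between 0 and 1

Answer: 1/3 0 1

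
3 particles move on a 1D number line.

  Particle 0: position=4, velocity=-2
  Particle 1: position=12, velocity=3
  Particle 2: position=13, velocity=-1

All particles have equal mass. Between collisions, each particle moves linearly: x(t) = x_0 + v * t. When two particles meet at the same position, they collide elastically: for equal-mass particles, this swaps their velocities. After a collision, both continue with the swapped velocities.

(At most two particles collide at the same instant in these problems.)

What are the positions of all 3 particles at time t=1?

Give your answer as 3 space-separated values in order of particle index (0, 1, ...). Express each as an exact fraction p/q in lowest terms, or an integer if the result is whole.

Answer: 2 12 15

Derivation:
Collision at t=1/4: particles 1 and 2 swap velocities; positions: p0=7/2 p1=51/4 p2=51/4; velocities now: v0=-2 v1=-1 v2=3
Advance to t=1 (no further collisions before then); velocities: v0=-2 v1=-1 v2=3; positions = 2 12 15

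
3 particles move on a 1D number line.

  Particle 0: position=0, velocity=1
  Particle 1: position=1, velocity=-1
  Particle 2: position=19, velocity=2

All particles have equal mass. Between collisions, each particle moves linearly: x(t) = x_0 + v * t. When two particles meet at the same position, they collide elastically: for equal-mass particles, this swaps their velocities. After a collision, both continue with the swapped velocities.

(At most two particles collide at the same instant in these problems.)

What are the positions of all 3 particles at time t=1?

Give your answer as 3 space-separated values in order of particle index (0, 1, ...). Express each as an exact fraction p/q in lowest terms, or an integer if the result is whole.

Collision at t=1/2: particles 0 and 1 swap velocities; positions: p0=1/2 p1=1/2 p2=20; velocities now: v0=-1 v1=1 v2=2
Advance to t=1 (no further collisions before then); velocities: v0=-1 v1=1 v2=2; positions = 0 1 21

Answer: 0 1 21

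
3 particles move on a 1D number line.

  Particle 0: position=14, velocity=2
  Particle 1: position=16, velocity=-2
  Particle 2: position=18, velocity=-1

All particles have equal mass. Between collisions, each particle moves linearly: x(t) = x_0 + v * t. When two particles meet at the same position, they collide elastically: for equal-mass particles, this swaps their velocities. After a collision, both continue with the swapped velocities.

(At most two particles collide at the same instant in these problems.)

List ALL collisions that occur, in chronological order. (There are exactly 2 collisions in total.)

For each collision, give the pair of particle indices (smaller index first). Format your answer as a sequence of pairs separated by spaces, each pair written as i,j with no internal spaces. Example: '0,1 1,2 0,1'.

Collision at t=1/2: particles 0 and 1 swap velocities; positions: p0=15 p1=15 p2=35/2; velocities now: v0=-2 v1=2 v2=-1
Collision at t=4/3: particles 1 and 2 swap velocities; positions: p0=40/3 p1=50/3 p2=50/3; velocities now: v0=-2 v1=-1 v2=2

Answer: 0,1 1,2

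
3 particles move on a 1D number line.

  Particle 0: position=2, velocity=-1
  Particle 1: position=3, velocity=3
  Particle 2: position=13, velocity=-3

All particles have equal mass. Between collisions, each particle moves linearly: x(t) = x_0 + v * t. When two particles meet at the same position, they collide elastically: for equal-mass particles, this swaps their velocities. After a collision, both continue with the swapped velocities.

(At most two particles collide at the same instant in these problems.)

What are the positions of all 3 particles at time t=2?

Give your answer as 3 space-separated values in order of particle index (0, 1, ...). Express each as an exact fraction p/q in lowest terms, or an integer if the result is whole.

Collision at t=5/3: particles 1 and 2 swap velocities; positions: p0=1/3 p1=8 p2=8; velocities now: v0=-1 v1=-3 v2=3
Advance to t=2 (no further collisions before then); velocities: v0=-1 v1=-3 v2=3; positions = 0 7 9

Answer: 0 7 9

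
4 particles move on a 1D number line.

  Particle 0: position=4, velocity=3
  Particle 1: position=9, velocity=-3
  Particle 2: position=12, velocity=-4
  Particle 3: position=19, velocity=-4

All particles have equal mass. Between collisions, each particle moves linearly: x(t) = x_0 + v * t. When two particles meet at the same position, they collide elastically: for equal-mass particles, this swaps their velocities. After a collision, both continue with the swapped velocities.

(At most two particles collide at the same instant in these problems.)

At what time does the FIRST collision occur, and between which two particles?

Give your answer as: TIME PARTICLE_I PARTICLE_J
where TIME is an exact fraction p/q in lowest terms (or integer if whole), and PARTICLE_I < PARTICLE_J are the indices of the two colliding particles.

Pair (0,1): pos 4,9 vel 3,-3 -> gap=5, closing at 6/unit, collide at t=5/6
Pair (1,2): pos 9,12 vel -3,-4 -> gap=3, closing at 1/unit, collide at t=3
Pair (2,3): pos 12,19 vel -4,-4 -> not approaching (rel speed 0 <= 0)
Earliest collision: t=5/6 between 0 and 1

Answer: 5/6 0 1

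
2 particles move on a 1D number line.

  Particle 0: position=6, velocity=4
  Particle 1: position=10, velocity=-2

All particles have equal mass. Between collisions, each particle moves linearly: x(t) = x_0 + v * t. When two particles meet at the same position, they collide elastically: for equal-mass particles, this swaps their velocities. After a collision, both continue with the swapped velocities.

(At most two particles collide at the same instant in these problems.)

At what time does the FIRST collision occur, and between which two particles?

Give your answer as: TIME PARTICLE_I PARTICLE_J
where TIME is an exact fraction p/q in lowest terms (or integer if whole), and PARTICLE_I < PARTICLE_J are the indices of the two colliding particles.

Answer: 2/3 0 1

Derivation:
Pair (0,1): pos 6,10 vel 4,-2 -> gap=4, closing at 6/unit, collide at t=2/3
Earliest collision: t=2/3 between 0 and 1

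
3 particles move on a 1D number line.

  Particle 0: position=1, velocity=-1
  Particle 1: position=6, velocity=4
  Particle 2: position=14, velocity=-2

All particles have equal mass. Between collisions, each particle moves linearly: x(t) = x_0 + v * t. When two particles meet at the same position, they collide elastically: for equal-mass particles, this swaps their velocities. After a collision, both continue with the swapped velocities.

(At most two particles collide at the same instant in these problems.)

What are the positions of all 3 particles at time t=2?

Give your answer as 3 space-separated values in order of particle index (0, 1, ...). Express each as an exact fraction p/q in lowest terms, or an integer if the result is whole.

Collision at t=4/3: particles 1 and 2 swap velocities; positions: p0=-1/3 p1=34/3 p2=34/3; velocities now: v0=-1 v1=-2 v2=4
Advance to t=2 (no further collisions before then); velocities: v0=-1 v1=-2 v2=4; positions = -1 10 14

Answer: -1 10 14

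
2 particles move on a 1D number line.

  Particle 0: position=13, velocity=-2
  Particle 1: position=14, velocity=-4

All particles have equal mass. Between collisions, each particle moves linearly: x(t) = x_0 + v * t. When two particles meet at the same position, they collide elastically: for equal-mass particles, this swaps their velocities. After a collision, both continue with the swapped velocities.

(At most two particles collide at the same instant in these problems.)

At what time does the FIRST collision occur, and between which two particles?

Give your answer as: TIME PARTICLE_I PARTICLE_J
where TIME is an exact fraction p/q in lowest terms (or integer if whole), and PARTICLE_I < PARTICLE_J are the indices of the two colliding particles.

Answer: 1/2 0 1

Derivation:
Pair (0,1): pos 13,14 vel -2,-4 -> gap=1, closing at 2/unit, collide at t=1/2
Earliest collision: t=1/2 between 0 and 1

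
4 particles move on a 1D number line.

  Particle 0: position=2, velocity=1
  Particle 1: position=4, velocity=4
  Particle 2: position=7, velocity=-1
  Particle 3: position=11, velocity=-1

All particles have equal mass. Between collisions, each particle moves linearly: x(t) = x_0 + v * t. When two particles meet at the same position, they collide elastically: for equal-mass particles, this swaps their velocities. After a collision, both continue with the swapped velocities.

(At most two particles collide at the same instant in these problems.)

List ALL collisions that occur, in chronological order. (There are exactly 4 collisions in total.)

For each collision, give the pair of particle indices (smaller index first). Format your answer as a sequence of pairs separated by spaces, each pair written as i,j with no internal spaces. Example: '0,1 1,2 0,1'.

Collision at t=3/5: particles 1 and 2 swap velocities; positions: p0=13/5 p1=32/5 p2=32/5 p3=52/5; velocities now: v0=1 v1=-1 v2=4 v3=-1
Collision at t=7/5: particles 2 and 3 swap velocities; positions: p0=17/5 p1=28/5 p2=48/5 p3=48/5; velocities now: v0=1 v1=-1 v2=-1 v3=4
Collision at t=5/2: particles 0 and 1 swap velocities; positions: p0=9/2 p1=9/2 p2=17/2 p3=14; velocities now: v0=-1 v1=1 v2=-1 v3=4
Collision at t=9/2: particles 1 and 2 swap velocities; positions: p0=5/2 p1=13/2 p2=13/2 p3=22; velocities now: v0=-1 v1=-1 v2=1 v3=4

Answer: 1,2 2,3 0,1 1,2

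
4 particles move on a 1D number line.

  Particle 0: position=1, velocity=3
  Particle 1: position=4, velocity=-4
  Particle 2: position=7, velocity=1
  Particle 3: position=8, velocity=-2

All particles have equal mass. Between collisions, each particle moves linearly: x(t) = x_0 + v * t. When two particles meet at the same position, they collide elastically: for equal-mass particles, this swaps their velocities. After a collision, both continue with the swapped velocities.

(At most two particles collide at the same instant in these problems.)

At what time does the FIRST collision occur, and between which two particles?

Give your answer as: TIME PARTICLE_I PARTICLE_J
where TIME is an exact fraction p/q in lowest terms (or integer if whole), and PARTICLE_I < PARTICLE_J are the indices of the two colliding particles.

Answer: 1/3 2 3

Derivation:
Pair (0,1): pos 1,4 vel 3,-4 -> gap=3, closing at 7/unit, collide at t=3/7
Pair (1,2): pos 4,7 vel -4,1 -> not approaching (rel speed -5 <= 0)
Pair (2,3): pos 7,8 vel 1,-2 -> gap=1, closing at 3/unit, collide at t=1/3
Earliest collision: t=1/3 between 2 and 3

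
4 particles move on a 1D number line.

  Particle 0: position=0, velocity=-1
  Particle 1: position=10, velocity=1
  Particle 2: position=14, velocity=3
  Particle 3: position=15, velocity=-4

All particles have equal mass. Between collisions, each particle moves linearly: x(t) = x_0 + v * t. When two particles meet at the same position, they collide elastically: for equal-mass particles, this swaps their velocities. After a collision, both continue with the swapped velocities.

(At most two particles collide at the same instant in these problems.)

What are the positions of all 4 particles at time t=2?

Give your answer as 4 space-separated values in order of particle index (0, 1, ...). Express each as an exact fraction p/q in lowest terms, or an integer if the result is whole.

Answer: -2 7 12 20

Derivation:
Collision at t=1/7: particles 2 and 3 swap velocities; positions: p0=-1/7 p1=71/7 p2=101/7 p3=101/7; velocities now: v0=-1 v1=1 v2=-4 v3=3
Collision at t=1: particles 1 and 2 swap velocities; positions: p0=-1 p1=11 p2=11 p3=17; velocities now: v0=-1 v1=-4 v2=1 v3=3
Advance to t=2 (no further collisions before then); velocities: v0=-1 v1=-4 v2=1 v3=3; positions = -2 7 12 20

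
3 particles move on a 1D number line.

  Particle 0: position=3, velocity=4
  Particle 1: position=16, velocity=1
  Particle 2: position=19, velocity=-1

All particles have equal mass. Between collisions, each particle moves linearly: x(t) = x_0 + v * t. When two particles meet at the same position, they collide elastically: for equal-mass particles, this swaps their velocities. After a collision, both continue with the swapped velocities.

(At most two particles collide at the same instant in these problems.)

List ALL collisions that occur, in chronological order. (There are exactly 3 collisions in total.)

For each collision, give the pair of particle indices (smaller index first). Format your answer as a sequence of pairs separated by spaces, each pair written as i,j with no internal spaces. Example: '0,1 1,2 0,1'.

Answer: 1,2 0,1 1,2

Derivation:
Collision at t=3/2: particles 1 and 2 swap velocities; positions: p0=9 p1=35/2 p2=35/2; velocities now: v0=4 v1=-1 v2=1
Collision at t=16/5: particles 0 and 1 swap velocities; positions: p0=79/5 p1=79/5 p2=96/5; velocities now: v0=-1 v1=4 v2=1
Collision at t=13/3: particles 1 and 2 swap velocities; positions: p0=44/3 p1=61/3 p2=61/3; velocities now: v0=-1 v1=1 v2=4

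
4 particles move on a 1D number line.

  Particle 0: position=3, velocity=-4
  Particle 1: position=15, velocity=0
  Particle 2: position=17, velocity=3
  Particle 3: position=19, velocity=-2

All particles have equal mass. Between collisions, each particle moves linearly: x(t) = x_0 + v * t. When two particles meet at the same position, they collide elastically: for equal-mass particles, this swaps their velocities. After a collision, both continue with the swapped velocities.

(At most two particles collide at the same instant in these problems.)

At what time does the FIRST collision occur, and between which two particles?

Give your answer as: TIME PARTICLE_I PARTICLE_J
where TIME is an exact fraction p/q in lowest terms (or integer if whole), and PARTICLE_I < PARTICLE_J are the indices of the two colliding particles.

Pair (0,1): pos 3,15 vel -4,0 -> not approaching (rel speed -4 <= 0)
Pair (1,2): pos 15,17 vel 0,3 -> not approaching (rel speed -3 <= 0)
Pair (2,3): pos 17,19 vel 3,-2 -> gap=2, closing at 5/unit, collide at t=2/5
Earliest collision: t=2/5 between 2 and 3

Answer: 2/5 2 3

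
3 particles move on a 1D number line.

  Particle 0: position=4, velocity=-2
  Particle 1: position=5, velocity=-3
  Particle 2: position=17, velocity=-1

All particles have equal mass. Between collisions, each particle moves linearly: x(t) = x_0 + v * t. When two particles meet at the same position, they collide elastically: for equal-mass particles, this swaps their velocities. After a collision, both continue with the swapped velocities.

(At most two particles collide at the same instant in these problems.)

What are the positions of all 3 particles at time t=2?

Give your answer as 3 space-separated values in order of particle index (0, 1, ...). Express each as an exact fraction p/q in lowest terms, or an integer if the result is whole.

Answer: -1 0 15

Derivation:
Collision at t=1: particles 0 and 1 swap velocities; positions: p0=2 p1=2 p2=16; velocities now: v0=-3 v1=-2 v2=-1
Advance to t=2 (no further collisions before then); velocities: v0=-3 v1=-2 v2=-1; positions = -1 0 15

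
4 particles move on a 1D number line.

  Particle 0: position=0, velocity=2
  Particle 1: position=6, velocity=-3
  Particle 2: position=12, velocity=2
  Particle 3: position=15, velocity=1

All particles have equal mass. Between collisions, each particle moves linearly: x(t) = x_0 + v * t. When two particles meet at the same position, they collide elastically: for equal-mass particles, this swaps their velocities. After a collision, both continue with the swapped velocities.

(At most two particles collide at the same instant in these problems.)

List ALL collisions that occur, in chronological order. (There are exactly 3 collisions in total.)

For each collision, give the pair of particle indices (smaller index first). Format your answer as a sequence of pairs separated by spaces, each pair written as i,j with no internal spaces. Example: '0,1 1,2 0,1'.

Answer: 0,1 2,3 1,2

Derivation:
Collision at t=6/5: particles 0 and 1 swap velocities; positions: p0=12/5 p1=12/5 p2=72/5 p3=81/5; velocities now: v0=-3 v1=2 v2=2 v3=1
Collision at t=3: particles 2 and 3 swap velocities; positions: p0=-3 p1=6 p2=18 p3=18; velocities now: v0=-3 v1=2 v2=1 v3=2
Collision at t=15: particles 1 and 2 swap velocities; positions: p0=-39 p1=30 p2=30 p3=42; velocities now: v0=-3 v1=1 v2=2 v3=2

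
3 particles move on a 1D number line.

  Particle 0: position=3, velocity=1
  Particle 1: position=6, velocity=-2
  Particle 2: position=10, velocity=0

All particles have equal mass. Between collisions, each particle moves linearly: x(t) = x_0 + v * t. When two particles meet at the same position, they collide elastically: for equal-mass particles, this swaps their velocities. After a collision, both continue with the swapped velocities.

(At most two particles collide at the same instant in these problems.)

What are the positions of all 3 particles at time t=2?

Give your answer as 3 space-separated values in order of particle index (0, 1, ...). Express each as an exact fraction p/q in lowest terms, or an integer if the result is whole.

Answer: 2 5 10

Derivation:
Collision at t=1: particles 0 and 1 swap velocities; positions: p0=4 p1=4 p2=10; velocities now: v0=-2 v1=1 v2=0
Advance to t=2 (no further collisions before then); velocities: v0=-2 v1=1 v2=0; positions = 2 5 10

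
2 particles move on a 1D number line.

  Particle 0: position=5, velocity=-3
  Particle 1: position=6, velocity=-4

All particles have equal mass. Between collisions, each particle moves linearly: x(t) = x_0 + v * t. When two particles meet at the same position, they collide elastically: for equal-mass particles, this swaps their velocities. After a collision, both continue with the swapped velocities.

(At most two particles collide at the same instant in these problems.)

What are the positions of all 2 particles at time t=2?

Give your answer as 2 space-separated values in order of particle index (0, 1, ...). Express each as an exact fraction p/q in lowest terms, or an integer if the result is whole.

Collision at t=1: particles 0 and 1 swap velocities; positions: p0=2 p1=2; velocities now: v0=-4 v1=-3
Advance to t=2 (no further collisions before then); velocities: v0=-4 v1=-3; positions = -2 -1

Answer: -2 -1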